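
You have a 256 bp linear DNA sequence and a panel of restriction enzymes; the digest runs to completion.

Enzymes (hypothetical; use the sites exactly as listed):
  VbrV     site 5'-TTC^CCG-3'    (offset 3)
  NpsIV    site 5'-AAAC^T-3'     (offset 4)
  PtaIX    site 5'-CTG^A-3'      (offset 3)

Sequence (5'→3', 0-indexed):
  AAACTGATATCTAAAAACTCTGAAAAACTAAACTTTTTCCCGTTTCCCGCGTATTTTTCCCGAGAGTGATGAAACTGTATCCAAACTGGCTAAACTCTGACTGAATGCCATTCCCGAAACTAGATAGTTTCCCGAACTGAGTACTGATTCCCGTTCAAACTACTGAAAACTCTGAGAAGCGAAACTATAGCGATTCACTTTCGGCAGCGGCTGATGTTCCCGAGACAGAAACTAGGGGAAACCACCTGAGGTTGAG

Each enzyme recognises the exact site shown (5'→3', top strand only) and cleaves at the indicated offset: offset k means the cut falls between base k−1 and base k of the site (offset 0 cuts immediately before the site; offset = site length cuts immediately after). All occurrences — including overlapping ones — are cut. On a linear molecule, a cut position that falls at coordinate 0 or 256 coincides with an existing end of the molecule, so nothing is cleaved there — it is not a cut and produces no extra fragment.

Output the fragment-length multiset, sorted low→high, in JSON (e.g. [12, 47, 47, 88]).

Scan for sites:
  VbrV (TTCCCG, off=3): starts [36, 43, 56, 110, 128, 147, 216] → cuts [39, 46, 59, 113, 131, 150, 219]
  NpsIV (AAACT, off=4): starts [0, 14, 24, 29, 71, 82, 91, 116, 156, 166, 181, 228] → cuts [4, 18, 28, 33, 75, 86, 95, 120, 160, 170, 185, 232]
  PtaIX (CTGA, off=3): starts [3, 19, 96, 100, 136, 143, 162, 171, 210, 245] → cuts [6, 22, 99, 103, 139, 146, 165, 174, 213, 248]

Pooled cuts: [4, 6, 18, 22, 28, 33, 39, 46, 59, 75, 86, 95, 99, 103, 113, 120, 131, 139, 146, 150, 160, 165, 170, 174, 185, 213, 219, 232, 248]

Fragments:
  [0,4): 4 bp
  [4,6): 2 bp
  [6,18): 12 bp
  [18,22): 4 bp
  [22,28): 6 bp
  [28,33): 5 bp
  [33,39): 6 bp
  [39,46): 7 bp
  [46,59): 13 bp
  [59,75): 16 bp
  [75,86): 11 bp
  [86,95): 9 bp
  [95,99): 4 bp
  [99,103): 4 bp
  [103,113): 10 bp
  [113,120): 7 bp
  [120,131): 11 bp
  [131,139): 8 bp
  [139,146): 7 bp
  [146,150): 4 bp
  [150,160): 10 bp
  [160,165): 5 bp
  [165,170): 5 bp
  [170,174): 4 bp
  [174,185): 11 bp
  [185,213): 28 bp
  [213,219): 6 bp
  [219,232): 13 bp
  [232,248): 16 bp
  [248,256): 8 bp

[2,4,4,4,4,4,4,5,5,5,6,6,6,7,7,7,8,8,9,10,10,11,11,11,12,13,13,16,16,28]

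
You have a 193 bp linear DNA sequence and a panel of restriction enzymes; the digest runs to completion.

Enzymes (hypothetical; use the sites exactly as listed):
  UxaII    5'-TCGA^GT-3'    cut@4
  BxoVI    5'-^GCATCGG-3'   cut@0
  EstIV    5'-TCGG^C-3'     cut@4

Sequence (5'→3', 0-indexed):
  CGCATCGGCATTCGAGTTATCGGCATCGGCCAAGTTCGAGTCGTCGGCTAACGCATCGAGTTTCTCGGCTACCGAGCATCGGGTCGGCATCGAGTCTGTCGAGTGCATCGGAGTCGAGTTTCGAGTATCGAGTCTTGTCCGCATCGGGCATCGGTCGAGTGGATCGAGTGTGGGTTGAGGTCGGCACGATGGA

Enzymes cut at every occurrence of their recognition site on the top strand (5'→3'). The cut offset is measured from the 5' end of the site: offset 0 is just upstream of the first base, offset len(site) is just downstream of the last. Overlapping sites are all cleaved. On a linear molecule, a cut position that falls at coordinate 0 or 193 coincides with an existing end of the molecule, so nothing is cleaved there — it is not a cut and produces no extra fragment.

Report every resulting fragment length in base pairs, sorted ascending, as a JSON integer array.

[1,1,2,6,6,7,7,7,7,7,7,7,8,9,9,9,9,9,10,11,12,12,13,17]

Site scan:
  UxaII (TCGAGT, off=4): starts [11, 35, 55, 89, 98, 113, 120, 127, 154, 163] → cuts [15, 39, 59, 93, 102, 117, 124, 131, 158, 167]
  BxoVI (GCATCGG, off=0): starts [1, 22, 75, 104, 140, 147] → cuts [1, 22, 75, 104, 140, 147]
  EstIV (TCGGC, off=4): starts [4, 19, 25, 43, 64, 83, 180] → cuts [8, 23, 29, 47, 68, 87, 184]

All cut coordinates (distinct, sorted): [1, 8, 15, 22, 23, 29, 39, 47, 59, 68, 75, 87, 93, 102, 104, 117, 124, 131, 140, 147, 158, 167, 184]

Fragments:
  [0,1): 1 bp
  [1,8): 7 bp
  [8,15): 7 bp
  [15,22): 7 bp
  [22,23): 1 bp
  [23,29): 6 bp
  [29,39): 10 bp
  [39,47): 8 bp
  [47,59): 12 bp
  [59,68): 9 bp
  [68,75): 7 bp
  [75,87): 12 bp
  [87,93): 6 bp
  [93,102): 9 bp
  [102,104): 2 bp
  [104,117): 13 bp
  [117,124): 7 bp
  [124,131): 7 bp
  [131,140): 9 bp
  [140,147): 7 bp
  [147,158): 11 bp
  [158,167): 9 bp
  [167,184): 17 bp
  [184,193): 9 bp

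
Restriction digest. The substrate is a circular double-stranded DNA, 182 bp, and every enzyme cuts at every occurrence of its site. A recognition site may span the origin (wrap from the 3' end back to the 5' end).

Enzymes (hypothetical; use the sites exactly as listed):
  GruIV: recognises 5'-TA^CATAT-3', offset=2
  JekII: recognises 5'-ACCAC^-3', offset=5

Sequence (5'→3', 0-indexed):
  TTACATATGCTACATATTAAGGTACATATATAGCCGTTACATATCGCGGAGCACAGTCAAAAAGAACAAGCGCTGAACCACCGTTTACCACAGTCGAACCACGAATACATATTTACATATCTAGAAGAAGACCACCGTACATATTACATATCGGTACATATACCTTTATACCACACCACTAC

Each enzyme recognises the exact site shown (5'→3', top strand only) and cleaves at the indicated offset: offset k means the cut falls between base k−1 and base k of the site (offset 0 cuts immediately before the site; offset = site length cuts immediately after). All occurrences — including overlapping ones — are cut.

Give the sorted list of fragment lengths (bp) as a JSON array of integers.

Per-enzyme occurrences:
  GruIV (TACATAT, off=2): starts [1, 10, 22, 37, 105, 113, 137, 144, 154] → cuts [3, 12, 24, 39, 107, 115, 139, 146, 156]
  JekII (ACCAC, off=5): starts [76, 86, 97, 130, 169, 174] → cuts [81, 91, 102, 135, 174, 179]

All cut coordinates (distinct, sorted): [3, 12, 24, 39, 81, 91, 102, 107, 115, 135, 139, 146, 156, 174, 179]

Fragment lengths:
  3→12: 9 bp
  12→24: 12 bp
  24→39: 15 bp
  39→81: 42 bp
  81→91: 10 bp
  91→102: 11 bp
  102→107: 5 bp
  107→115: 8 bp
  115→135: 20 bp
  135→139: 4 bp
  139→146: 7 bp
  146→156: 10 bp
  156→174: 18 bp
  174→179: 5 bp
  179→3 (wrap): 182-179+3 = 6 bp

[4,5,5,6,7,8,9,10,10,11,12,15,18,20,42]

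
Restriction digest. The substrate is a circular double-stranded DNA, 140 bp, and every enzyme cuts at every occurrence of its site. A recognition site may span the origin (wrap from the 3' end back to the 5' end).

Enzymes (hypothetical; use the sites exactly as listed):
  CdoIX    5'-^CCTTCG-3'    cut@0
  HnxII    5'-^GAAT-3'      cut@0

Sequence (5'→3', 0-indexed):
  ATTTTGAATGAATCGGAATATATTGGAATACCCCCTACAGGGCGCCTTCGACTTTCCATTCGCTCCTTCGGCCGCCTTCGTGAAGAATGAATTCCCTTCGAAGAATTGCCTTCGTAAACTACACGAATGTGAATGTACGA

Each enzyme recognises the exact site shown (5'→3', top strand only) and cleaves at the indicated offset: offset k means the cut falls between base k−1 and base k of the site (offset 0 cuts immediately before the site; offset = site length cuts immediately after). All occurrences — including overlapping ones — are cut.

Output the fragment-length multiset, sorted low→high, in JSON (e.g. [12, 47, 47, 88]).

[4,4,6,6,6,6,7,8,8,10,10,10,16,19,20]

Site scan:
  CdoIX CCTTCG/0: at [44, 64, 74, 94, 108] ⇒ [44, 64, 74, 94, 108]
  HnxII GAAT/0: at [5, 9, 15, 25, 84, 88, 102, 124, 130, 138] ⇒ [5, 9, 15, 25, 84, 88, 102, 124, 130, 138]

Pooled cuts: [5, 9, 15, 25, 44, 64, 74, 84, 88, 94, 102, 108, 124, 130, 138]

Fragments:
  5→9: 4 bp
  9→15: 6 bp
  15→25: 10 bp
  25→44: 19 bp
  44→64: 20 bp
  64→74: 10 bp
  74→84: 10 bp
  84→88: 4 bp
  88→94: 6 bp
  94→102: 8 bp
  102→108: 6 bp
  108→124: 16 bp
  124→130: 6 bp
  130→138: 8 bp
  138→5 (wrap): 140-138+5 = 7 bp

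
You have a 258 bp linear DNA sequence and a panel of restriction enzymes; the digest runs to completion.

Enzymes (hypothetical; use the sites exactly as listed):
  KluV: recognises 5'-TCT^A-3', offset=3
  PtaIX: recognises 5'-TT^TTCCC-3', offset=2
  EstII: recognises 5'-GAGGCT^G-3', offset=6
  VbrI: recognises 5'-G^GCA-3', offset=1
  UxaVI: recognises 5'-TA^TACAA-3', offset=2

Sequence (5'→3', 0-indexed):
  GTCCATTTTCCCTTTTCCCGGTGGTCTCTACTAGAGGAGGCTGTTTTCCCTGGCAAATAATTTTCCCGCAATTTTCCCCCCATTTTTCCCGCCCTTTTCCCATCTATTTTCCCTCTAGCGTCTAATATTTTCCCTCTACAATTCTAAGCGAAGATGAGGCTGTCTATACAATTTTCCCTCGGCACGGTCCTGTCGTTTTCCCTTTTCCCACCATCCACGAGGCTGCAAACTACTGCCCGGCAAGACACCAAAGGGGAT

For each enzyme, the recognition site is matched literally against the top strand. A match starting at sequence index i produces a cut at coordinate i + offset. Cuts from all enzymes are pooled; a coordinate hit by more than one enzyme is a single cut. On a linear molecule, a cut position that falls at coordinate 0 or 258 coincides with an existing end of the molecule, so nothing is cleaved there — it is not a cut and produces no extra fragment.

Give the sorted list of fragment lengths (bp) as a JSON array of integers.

Per-enzyme occurrences:
  KluV TCTA/3: at [26, 102, 113, 120, 134, 142, 162] ⇒ [29, 105, 116, 123, 137, 145, 165]
  PtaIX TTTTCCC/2: at [5, 12, 43, 60, 71, 83, 94, 106, 127, 171, 195, 202] ⇒ [7, 14, 45, 62, 73, 85, 96, 108, 129, 173, 197, 204]
  EstII GAGGCTG/6: at [36, 155, 218] ⇒ [42, 161, 224]
  VbrI GGCA/1: at [51, 180, 238] ⇒ [52, 181, 239]
  UxaVI TATACAA/2: at [164] ⇒ [166]

All cut coordinates (distinct, sorted): [7, 14, 29, 42, 45, 52, 62, 73, 85, 96, 105, 108, 116, 123, 129, 137, 145, 161, 165, 166, 173, 181, 197, 204, 224, 239]

Fragment lengths:
  [0,7): 7 bp
  [7,14): 7 bp
  [14,29): 15 bp
  [29,42): 13 bp
  [42,45): 3 bp
  [45,52): 7 bp
  [52,62): 10 bp
  [62,73): 11 bp
  [73,85): 12 bp
  [85,96): 11 bp
  [96,105): 9 bp
  [105,108): 3 bp
  [108,116): 8 bp
  [116,123): 7 bp
  [123,129): 6 bp
  [129,137): 8 bp
  [137,145): 8 bp
  [145,161): 16 bp
  [161,165): 4 bp
  [165,166): 1 bp
  [166,173): 7 bp
  [173,181): 8 bp
  [181,197): 16 bp
  [197,204): 7 bp
  [204,224): 20 bp
  [224,239): 15 bp
  [239,258): 19 bp

[1,3,3,4,6,7,7,7,7,7,7,8,8,8,8,9,10,11,11,12,13,15,15,16,16,19,20]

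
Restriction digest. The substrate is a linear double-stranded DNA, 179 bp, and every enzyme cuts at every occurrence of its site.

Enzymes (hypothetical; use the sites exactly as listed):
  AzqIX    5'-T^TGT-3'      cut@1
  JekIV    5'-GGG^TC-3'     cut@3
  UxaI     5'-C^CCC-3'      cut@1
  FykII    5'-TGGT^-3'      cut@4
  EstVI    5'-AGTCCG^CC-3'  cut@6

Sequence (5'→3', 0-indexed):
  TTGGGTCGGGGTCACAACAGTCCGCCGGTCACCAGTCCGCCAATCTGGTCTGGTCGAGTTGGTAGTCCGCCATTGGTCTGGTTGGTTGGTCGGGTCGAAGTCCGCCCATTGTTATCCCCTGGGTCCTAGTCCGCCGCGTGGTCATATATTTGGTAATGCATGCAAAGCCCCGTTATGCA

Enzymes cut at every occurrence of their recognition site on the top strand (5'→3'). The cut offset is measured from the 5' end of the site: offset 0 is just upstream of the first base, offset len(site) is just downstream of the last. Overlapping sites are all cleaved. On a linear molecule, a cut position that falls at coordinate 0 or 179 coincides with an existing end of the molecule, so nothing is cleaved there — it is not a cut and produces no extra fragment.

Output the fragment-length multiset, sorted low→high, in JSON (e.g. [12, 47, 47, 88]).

[4,4,4,5,5,5,5,6,6,7,7,8,9,9,10,10,10,11,12,13,14,15]

Scan for sites:
  AzqIX (TTGT, off=1): starts [108] → cuts [109]
  JekIV (GGGTC, off=3): starts [2, 8, 91, 120] → cuts [5, 11, 94, 123]
  UxaI (CCCC, off=1): starts [115, 167] → cuts [116, 168]
  FykII (TGGT, off=4): starts [45, 50, 59, 73, 78, 82, 86, 138, 150] → cuts [49, 54, 63, 77, 82, 86, 90, 142, 154]
  EstVI (AGTCCGCC, off=6): starts [18, 33, 63, 98, 127] → cuts [24, 39, 69, 104, 133]

All cut coordinates (distinct, sorted): [5, 11, 24, 39, 49, 54, 63, 69, 77, 82, 86, 90, 94, 104, 109, 116, 123, 133, 142, 154, 168]

Fragments:
  [0,5): 5 bp
  [5,11): 6 bp
  [11,24): 13 bp
  [24,39): 15 bp
  [39,49): 10 bp
  [49,54): 5 bp
  [54,63): 9 bp
  [63,69): 6 bp
  [69,77): 8 bp
  [77,82): 5 bp
  [82,86): 4 bp
  [86,90): 4 bp
  [90,94): 4 bp
  [94,104): 10 bp
  [104,109): 5 bp
  [109,116): 7 bp
  [116,123): 7 bp
  [123,133): 10 bp
  [133,142): 9 bp
  [142,154): 12 bp
  [154,168): 14 bp
  [168,179): 11 bp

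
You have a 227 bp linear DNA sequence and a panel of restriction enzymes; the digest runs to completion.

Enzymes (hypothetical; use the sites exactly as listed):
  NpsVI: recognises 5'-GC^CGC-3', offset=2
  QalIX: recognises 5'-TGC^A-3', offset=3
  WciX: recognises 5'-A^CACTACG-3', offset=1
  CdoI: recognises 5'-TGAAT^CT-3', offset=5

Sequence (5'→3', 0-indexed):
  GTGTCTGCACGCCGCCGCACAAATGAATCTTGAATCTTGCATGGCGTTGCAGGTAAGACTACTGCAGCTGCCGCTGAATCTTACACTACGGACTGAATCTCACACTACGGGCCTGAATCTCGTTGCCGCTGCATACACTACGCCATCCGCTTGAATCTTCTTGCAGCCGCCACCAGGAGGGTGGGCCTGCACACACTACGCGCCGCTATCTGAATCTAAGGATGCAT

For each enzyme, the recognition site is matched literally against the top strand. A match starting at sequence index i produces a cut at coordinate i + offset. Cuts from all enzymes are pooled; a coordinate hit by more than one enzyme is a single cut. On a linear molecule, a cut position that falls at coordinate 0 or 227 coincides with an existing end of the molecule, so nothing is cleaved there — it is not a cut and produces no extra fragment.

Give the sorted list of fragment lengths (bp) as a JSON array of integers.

Scan for sites:
  NpsVI (GCCGC, off=2): starts [10, 13, 69, 124, 165, 201] → cuts [12, 15, 71, 126, 167, 203]
  QalIX (TGCA, off=3): starts [5, 37, 47, 62, 129, 161, 187, 222] → cuts [8, 40, 50, 65, 132, 164, 190, 225]
  WciX (ACACTACG, off=1): starts [82, 101, 134, 192] → cuts [83, 102, 135, 193]
  CdoI (TGAATCT, off=5): starts [23, 30, 74, 93, 113, 151, 210] → cuts [28, 35, 79, 98, 118, 156, 215]

Pooled cuts: [8, 12, 15, 28, 35, 40, 50, 65, 71, 79, 83, 98, 102, 118, 126, 132, 135, 156, 164, 167, 190, 193, 203, 215, 225]

Fragment lengths:
  [0,8): 8 bp
  [8,12): 4 bp
  [12,15): 3 bp
  [15,28): 13 bp
  [28,35): 7 bp
  [35,40): 5 bp
  [40,50): 10 bp
  [50,65): 15 bp
  [65,71): 6 bp
  [71,79): 8 bp
  [79,83): 4 bp
  [83,98): 15 bp
  [98,102): 4 bp
  [102,118): 16 bp
  [118,126): 8 bp
  [126,132): 6 bp
  [132,135): 3 bp
  [135,156): 21 bp
  [156,164): 8 bp
  [164,167): 3 bp
  [167,190): 23 bp
  [190,193): 3 bp
  [193,203): 10 bp
  [203,215): 12 bp
  [215,225): 10 bp
  [225,227): 2 bp

[2,3,3,3,3,4,4,4,5,6,6,7,8,8,8,8,10,10,10,12,13,15,15,16,21,23]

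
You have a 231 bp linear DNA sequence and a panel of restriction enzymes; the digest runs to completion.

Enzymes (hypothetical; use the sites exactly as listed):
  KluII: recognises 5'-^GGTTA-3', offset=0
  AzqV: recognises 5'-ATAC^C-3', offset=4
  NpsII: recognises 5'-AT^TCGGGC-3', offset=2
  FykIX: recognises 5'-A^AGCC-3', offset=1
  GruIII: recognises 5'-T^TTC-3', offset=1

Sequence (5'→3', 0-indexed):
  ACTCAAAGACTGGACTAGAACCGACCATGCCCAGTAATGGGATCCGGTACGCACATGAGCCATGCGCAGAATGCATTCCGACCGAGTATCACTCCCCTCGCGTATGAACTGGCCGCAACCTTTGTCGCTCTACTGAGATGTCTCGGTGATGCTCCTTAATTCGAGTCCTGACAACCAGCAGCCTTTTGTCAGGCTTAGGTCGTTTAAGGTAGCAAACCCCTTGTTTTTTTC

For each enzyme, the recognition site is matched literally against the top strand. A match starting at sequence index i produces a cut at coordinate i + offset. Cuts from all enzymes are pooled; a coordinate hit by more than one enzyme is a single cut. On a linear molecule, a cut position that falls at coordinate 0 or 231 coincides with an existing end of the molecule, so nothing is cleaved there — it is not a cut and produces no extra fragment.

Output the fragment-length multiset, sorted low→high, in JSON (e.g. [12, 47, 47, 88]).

Site scan:
  KluII (GGTTA, off=0): no sites
  AzqV (ATACC, off=4): no sites
  NpsII (ATTCGGGC, off=2): no sites
  FykIX (AAGCC, off=1): no sites
  GruIII (TTTC, off=1): starts [227] → cuts [228]

Pooled cuts: [228]

Fragment lengths:
  [0,228): 228 bp
  [228,231): 3 bp

[3,228]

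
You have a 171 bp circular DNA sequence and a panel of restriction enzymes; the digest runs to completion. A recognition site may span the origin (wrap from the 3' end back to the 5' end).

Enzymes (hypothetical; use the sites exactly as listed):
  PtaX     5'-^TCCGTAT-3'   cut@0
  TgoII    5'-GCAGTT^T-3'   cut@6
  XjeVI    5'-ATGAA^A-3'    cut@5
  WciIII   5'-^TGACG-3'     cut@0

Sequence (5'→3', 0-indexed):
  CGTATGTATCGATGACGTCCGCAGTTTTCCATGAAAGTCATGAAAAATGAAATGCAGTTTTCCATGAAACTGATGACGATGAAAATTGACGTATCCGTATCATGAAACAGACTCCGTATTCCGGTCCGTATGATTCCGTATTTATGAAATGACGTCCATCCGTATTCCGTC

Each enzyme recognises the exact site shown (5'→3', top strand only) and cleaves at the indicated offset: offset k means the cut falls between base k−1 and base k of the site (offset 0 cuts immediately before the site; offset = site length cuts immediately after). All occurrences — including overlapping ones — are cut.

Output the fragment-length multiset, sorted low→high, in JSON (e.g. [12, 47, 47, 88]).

[1,3,5,6,7,7,8,9,9,9,9,10,10,11,12,13,14,14,14]

Per-enzyme occurrences:
  PtaX (TCCGTAT, off=0): starts [93, 112, 124, 134, 158, 169] → cuts [93, 112, 124, 134, 158, 169]
  TgoII (GCAGTTT, off=6): starts [20, 53] → cuts [26, 59]
  XjeVI (ATGAAA, off=5): starts [30, 39, 46, 63, 78, 101, 143] → cuts [35, 44, 51, 68, 83, 106, 148]
  WciIII (TGACG, off=0): starts [12, 73, 86, 149] → cuts [12, 73, 86, 149]

All cut coordinates (distinct, sorted): [12, 26, 35, 44, 51, 59, 68, 73, 83, 86, 93, 106, 112, 124, 134, 148, 149, 158, 169]

Fragments:
  12→26: 14 bp
  26→35: 9 bp
  35→44: 9 bp
  44→51: 7 bp
  51→59: 8 bp
  59→68: 9 bp
  68→73: 5 bp
  73→83: 10 bp
  83→86: 3 bp
  86→93: 7 bp
  93→106: 13 bp
  106→112: 6 bp
  112→124: 12 bp
  124→134: 10 bp
  134→148: 14 bp
  148→149: 1 bp
  149→158: 9 bp
  158→169: 11 bp
  169→12 (wrap): 171-169+12 = 14 bp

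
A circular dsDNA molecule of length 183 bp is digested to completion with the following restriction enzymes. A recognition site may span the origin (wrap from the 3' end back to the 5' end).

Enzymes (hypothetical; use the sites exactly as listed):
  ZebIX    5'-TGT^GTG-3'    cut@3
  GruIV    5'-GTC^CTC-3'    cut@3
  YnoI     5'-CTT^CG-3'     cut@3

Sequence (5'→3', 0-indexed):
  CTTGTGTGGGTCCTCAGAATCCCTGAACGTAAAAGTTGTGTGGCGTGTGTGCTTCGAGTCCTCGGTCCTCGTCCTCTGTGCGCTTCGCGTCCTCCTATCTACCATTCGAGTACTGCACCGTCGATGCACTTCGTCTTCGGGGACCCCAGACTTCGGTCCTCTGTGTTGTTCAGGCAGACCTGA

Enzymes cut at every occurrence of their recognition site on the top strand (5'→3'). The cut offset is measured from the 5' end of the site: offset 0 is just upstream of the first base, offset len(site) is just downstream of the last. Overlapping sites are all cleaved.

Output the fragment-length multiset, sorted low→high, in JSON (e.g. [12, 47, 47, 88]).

[5,6,6,6,6,6,7,7,9,12,16,27,30,40]

Scan for sites:
  ZebIX TGTGTG/3: at [2, 36, 45] ⇒ [5, 39, 48]
  GruIV GTCCTC/3: at [9, 57, 64, 70, 88, 155] ⇒ [12, 60, 67, 73, 91, 158]
  YnoI CTTCG/3: at [51, 82, 128, 134, 150] ⇒ [54, 85, 131, 137, 153]

All cut coordinates (distinct, sorted): [5, 12, 39, 48, 54, 60, 67, 73, 85, 91, 131, 137, 153, 158]

Fragments:
  5→12: 7 bp
  12→39: 27 bp
  39→48: 9 bp
  48→54: 6 bp
  54→60: 6 bp
  60→67: 7 bp
  67→73: 6 bp
  73→85: 12 bp
  85→91: 6 bp
  91→131: 40 bp
  131→137: 6 bp
  137→153: 16 bp
  153→158: 5 bp
  158→5 (wrap): 183-158+5 = 30 bp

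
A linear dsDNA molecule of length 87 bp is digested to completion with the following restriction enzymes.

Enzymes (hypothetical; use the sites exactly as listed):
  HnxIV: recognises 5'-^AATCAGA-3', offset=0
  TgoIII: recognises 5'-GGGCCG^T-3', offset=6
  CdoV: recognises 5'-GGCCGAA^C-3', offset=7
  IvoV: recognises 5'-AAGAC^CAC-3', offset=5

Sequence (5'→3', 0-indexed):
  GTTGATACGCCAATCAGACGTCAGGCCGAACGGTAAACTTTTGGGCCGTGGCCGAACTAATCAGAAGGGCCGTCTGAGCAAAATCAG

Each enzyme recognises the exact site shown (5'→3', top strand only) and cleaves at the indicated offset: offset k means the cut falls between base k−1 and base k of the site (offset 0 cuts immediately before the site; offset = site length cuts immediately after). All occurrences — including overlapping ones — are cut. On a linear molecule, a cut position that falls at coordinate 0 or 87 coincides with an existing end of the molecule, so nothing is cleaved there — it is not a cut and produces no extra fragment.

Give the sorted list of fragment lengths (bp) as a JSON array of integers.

Per-enzyme occurrences:
  HnxIV AATCAGA/0: at [11, 58] ⇒ [11, 58]
  TgoIII GGGCCGT/6: at [42, 66] ⇒ [48, 72]
  CdoV GGCCGAAC/7: at [23, 49] ⇒ [30, 56]
  IvoV (AAGACCAC, off=5): no sites

Pooled cuts: [11, 30, 48, 56, 58, 72]

Fragment lengths:
  [0,11): 11 bp
  [11,30): 19 bp
  [30,48): 18 bp
  [48,56): 8 bp
  [56,58): 2 bp
  [58,72): 14 bp
  [72,87): 15 bp

[2,8,11,14,15,18,19]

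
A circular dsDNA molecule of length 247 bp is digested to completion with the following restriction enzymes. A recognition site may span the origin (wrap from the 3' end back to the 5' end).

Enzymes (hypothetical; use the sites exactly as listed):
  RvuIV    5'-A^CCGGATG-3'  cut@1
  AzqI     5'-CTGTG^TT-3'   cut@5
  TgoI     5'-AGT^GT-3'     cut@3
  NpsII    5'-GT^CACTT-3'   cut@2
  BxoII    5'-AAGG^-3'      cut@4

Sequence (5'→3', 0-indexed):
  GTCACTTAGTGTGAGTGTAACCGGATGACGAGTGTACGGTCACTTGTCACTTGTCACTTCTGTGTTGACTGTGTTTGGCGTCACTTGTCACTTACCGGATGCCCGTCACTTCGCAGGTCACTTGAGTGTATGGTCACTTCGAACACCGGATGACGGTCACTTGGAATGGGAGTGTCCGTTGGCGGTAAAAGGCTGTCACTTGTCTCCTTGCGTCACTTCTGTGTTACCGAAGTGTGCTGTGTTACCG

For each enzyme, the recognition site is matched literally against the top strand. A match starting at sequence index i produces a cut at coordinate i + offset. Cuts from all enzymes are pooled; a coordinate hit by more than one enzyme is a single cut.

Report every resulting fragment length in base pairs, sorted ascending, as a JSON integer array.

[4,4,6,6,7,7,7,7,7,8,8,8,8,9,9,10,10,10,11,12,12,12,13,16,17,19]

Scan for sites:
  RvuIV (ACCGGATG, off=1): starts [19, 93, 144] → cuts [20, 94, 145]
  AzqI (CTGTGTT, off=5): starts [59, 68, 218, 236] → cuts [64, 73, 223, 241]
  TgoI (AGTGT, off=3): starts [7, 13, 30, 124, 170, 230] → cuts [10, 16, 33, 127, 173, 233]
  NpsII (GTCACTT, off=2): starts [0, 38, 45, 52, 79, 86, 104, 116, 132, 155, 194, 211] → cuts [2, 40, 47, 54, 81, 88, 106, 118, 134, 157, 196, 213]
  BxoII (AAGG, off=4): starts [188] → cuts [192]

All cut coordinates (distinct, sorted): [2, 10, 16, 20, 33, 40, 47, 54, 64, 73, 81, 88, 94, 106, 118, 127, 134, 145, 157, 173, 192, 196, 213, 223, 233, 241]

Fragment lengths:
  2→10: 8 bp
  10→16: 6 bp
  16→20: 4 bp
  20→33: 13 bp
  33→40: 7 bp
  40→47: 7 bp
  47→54: 7 bp
  54→64: 10 bp
  64→73: 9 bp
  73→81: 8 bp
  81→88: 7 bp
  88→94: 6 bp
  94→106: 12 bp
  106→118: 12 bp
  118→127: 9 bp
  127→134: 7 bp
  134→145: 11 bp
  145→157: 12 bp
  157→173: 16 bp
  173→192: 19 bp
  192→196: 4 bp
  196→213: 17 bp
  213→223: 10 bp
  223→233: 10 bp
  233→241: 8 bp
  241→2 (wrap): 247-241+2 = 8 bp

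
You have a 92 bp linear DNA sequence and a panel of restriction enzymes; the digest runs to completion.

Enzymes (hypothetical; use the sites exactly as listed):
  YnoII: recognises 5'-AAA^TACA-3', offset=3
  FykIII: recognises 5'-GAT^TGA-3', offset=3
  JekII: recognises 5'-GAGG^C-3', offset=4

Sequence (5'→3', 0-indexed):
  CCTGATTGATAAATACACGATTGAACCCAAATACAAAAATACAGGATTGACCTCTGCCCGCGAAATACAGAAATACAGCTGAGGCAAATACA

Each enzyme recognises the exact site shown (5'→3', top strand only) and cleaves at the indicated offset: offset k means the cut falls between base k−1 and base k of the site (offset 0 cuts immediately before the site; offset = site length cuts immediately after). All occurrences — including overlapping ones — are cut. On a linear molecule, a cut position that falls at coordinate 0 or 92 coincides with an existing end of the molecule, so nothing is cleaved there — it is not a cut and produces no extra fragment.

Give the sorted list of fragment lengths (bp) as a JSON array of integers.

[4,4,6,7,8,8,8,8,10,11,18]

Per-enzyme occurrences:
  YnoII (AAATACA, off=3): starts [10, 28, 36, 62, 70, 85] → cuts [13, 31, 39, 65, 73, 88]
  FykIII (GATTGA, off=3): starts [3, 18, 44] → cuts [6, 21, 47]
  JekII (GAGGC, off=4): starts [80] → cuts [84]

All cut coordinates (distinct, sorted): [6, 13, 21, 31, 39, 47, 65, 73, 84, 88]

Fragments:
  [0,6): 6 bp
  [6,13): 7 bp
  [13,21): 8 bp
  [21,31): 10 bp
  [31,39): 8 bp
  [39,47): 8 bp
  [47,65): 18 bp
  [65,73): 8 bp
  [73,84): 11 bp
  [84,88): 4 bp
  [88,92): 4 bp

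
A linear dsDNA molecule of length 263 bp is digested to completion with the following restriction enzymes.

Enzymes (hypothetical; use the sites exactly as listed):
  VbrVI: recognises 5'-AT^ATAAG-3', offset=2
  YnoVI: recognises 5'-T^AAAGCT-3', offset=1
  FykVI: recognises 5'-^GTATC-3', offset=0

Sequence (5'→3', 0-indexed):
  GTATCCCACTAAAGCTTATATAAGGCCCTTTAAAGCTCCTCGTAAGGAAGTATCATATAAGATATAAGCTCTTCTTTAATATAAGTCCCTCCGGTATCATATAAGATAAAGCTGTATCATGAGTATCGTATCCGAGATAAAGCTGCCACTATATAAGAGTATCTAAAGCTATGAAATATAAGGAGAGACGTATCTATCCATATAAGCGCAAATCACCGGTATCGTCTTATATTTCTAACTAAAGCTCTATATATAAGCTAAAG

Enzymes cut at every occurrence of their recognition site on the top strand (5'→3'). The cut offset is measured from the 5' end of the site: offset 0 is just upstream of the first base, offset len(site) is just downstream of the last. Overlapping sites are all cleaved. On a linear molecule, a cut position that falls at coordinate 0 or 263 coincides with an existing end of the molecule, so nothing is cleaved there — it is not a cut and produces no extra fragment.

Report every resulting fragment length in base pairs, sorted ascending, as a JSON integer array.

Per-enzyme occurrences:
  VbrVI (ATATAAG, off=2): starts [17, 54, 61, 78, 98, 150, 175, 199, 250] → cuts [19, 56, 63, 80, 100, 152, 177, 201, 252]
  YnoVI (TAAAGCT, off=1): starts [9, 30, 106, 137, 163, 239] → cuts [10, 31, 107, 138, 164, 240]
  FykVI (GTATC, off=0): starts [0, 49, 93, 113, 122, 127, 158, 189, 218] → cuts [49, 93, 113, 122, 127, 158, 189, 218] (position 0 is a terminus of the linear molecule — no cut)

All cut coordinates (distinct, sorted): [10, 19, 31, 49, 56, 63, 80, 93, 100, 107, 113, 122, 127, 138, 152, 158, 164, 177, 189, 201, 218, 240, 252]

Fragment lengths:
  [0,10): 10 bp
  [10,19): 9 bp
  [19,31): 12 bp
  [31,49): 18 bp
  [49,56): 7 bp
  [56,63): 7 bp
  [63,80): 17 bp
  [80,93): 13 bp
  [93,100): 7 bp
  [100,107): 7 bp
  [107,113): 6 bp
  [113,122): 9 bp
  [122,127): 5 bp
  [127,138): 11 bp
  [138,152): 14 bp
  [152,158): 6 bp
  [158,164): 6 bp
  [164,177): 13 bp
  [177,189): 12 bp
  [189,201): 12 bp
  [201,218): 17 bp
  [218,240): 22 bp
  [240,252): 12 bp
  [252,263): 11 bp

[5,6,6,6,7,7,7,7,9,9,10,11,11,12,12,12,12,13,13,14,17,17,18,22]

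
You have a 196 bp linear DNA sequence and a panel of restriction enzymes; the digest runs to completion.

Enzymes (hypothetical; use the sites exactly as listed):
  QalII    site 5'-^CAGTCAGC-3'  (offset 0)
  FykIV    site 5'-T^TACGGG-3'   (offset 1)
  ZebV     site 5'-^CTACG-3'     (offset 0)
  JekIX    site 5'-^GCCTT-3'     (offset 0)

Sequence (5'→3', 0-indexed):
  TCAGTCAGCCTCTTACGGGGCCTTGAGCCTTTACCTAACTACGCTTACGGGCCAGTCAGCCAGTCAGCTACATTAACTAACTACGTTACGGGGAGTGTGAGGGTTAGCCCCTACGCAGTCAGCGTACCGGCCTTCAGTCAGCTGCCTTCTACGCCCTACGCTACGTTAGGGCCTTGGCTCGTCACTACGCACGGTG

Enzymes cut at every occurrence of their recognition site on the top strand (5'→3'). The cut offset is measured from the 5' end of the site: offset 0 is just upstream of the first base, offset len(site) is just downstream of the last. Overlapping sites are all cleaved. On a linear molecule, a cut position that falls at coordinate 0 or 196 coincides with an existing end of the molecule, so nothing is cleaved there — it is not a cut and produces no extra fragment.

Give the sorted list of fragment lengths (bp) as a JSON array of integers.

[1,5,5,5,5,6,6,7,7,7,7,8,9,10,12,12,12,14,14,20,24]

Per-enzyme occurrences:
  QalII CAGTCAGC/0: at [1, 52, 60, 115, 134] ⇒ [1, 52, 60, 115, 134]
  FykIV TTACGGG/1: at [12, 44, 85] ⇒ [13, 45, 86]
  ZebV CTACG/0: at [38, 80, 110, 148, 155, 160, 184] ⇒ [38, 80, 110, 148, 155, 160, 184]
  JekIX GCCTT/0: at [19, 26, 129, 143, 170] ⇒ [19, 26, 129, 143, 170]

All cut coordinates (distinct, sorted): [1, 13, 19, 26, 38, 45, 52, 60, 80, 86, 110, 115, 129, 134, 143, 148, 155, 160, 170, 184]

Fragment lengths:
  [0,1): 1 bp
  [1,13): 12 bp
  [13,19): 6 bp
  [19,26): 7 bp
  [26,38): 12 bp
  [38,45): 7 bp
  [45,52): 7 bp
  [52,60): 8 bp
  [60,80): 20 bp
  [80,86): 6 bp
  [86,110): 24 bp
  [110,115): 5 bp
  [115,129): 14 bp
  [129,134): 5 bp
  [134,143): 9 bp
  [143,148): 5 bp
  [148,155): 7 bp
  [155,160): 5 bp
  [160,170): 10 bp
  [170,184): 14 bp
  [184,196): 12 bp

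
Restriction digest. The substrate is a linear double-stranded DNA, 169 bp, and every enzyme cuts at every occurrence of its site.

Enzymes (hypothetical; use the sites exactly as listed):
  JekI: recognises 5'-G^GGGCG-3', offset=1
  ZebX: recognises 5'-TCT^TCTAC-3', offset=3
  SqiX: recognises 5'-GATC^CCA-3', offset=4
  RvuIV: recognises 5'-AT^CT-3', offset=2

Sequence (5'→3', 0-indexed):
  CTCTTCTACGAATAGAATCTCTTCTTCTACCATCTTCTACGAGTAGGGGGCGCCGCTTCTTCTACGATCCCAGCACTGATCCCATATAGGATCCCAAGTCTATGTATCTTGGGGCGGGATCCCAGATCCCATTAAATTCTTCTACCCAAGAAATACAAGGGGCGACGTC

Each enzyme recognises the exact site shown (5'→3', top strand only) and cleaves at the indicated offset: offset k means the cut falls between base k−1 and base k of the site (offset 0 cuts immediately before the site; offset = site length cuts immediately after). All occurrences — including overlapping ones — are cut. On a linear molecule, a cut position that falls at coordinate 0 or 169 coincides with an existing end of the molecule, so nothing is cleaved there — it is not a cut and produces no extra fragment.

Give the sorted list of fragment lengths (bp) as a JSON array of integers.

[2,4,4,7,7,8,9,10,10,12,12,12,12,13,14,14,19]

Per-enzyme occurrences:
  JekI GGGGCG/1: at [46, 110, 158] ⇒ [47, 111, 159]
  ZebX TCTTCTAC/3: at [1, 22, 32, 57, 137] ⇒ [4, 25, 35, 60, 140]
  SqiX GATCCCA/4: at [65, 77, 89, 117, 124] ⇒ [69, 81, 93, 121, 128]
  RvuIV ATCT/2: at [16, 31, 105] ⇒ [18, 33, 107]

Pooled cuts: [4, 18, 25, 33, 35, 47, 60, 69, 81, 93, 107, 111, 121, 128, 140, 159]

Fragments:
  [0,4): 4 bp
  [4,18): 14 bp
  [18,25): 7 bp
  [25,33): 8 bp
  [33,35): 2 bp
  [35,47): 12 bp
  [47,60): 13 bp
  [60,69): 9 bp
  [69,81): 12 bp
  [81,93): 12 bp
  [93,107): 14 bp
  [107,111): 4 bp
  [111,121): 10 bp
  [121,128): 7 bp
  [128,140): 12 bp
  [140,159): 19 bp
  [159,169): 10 bp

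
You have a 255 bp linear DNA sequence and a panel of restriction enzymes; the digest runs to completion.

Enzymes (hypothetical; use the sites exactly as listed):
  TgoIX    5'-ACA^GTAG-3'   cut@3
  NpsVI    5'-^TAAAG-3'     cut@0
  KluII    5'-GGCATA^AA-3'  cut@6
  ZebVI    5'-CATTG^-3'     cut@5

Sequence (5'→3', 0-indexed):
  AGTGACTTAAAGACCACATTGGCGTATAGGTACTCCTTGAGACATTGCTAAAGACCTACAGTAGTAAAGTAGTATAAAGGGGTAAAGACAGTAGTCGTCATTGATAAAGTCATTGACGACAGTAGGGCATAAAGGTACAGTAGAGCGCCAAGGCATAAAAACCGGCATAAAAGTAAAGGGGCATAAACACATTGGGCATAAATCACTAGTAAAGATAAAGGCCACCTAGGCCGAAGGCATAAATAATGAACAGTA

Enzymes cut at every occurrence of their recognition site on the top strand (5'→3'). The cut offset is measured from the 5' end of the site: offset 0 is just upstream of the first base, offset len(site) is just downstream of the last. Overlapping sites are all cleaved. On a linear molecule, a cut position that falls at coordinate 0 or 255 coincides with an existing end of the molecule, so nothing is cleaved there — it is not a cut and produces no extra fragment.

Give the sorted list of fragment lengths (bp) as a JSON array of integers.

Site scan:
  TgoIX ACAGTAG/3: at [57, 87, 118, 136] ⇒ [60, 90, 121, 139]
  NpsVI TAAAG/0: at [7, 48, 64, 74, 82, 104, 129, 173, 209, 215] ⇒ [7, 48, 64, 74, 82, 104, 129, 173, 209, 215]
  KluII GGCATAAA/6: at [125, 151, 163, 179, 194, 235] ⇒ [131, 157, 169, 185, 200, 241]
  ZebVI CATTG/5: at [16, 42, 98, 110, 189] ⇒ [21, 47, 103, 115, 194]

Pooled cuts: [7, 21, 47, 48, 60, 64, 74, 82, 90, 103, 104, 115, 121, 129, 131, 139, 157, 169, 173, 185, 194, 200, 209, 215, 241]

Fragment lengths:
  [0,7): 7 bp
  [7,21): 14 bp
  [21,47): 26 bp
  [47,48): 1 bp
  [48,60): 12 bp
  [60,64): 4 bp
  [64,74): 10 bp
  [74,82): 8 bp
  [82,90): 8 bp
  [90,103): 13 bp
  [103,104): 1 bp
  [104,115): 11 bp
  [115,121): 6 bp
  [121,129): 8 bp
  [129,131): 2 bp
  [131,139): 8 bp
  [139,157): 18 bp
  [157,169): 12 bp
  [169,173): 4 bp
  [173,185): 12 bp
  [185,194): 9 bp
  [194,200): 6 bp
  [200,209): 9 bp
  [209,215): 6 bp
  [215,241): 26 bp
  [241,255): 14 bp

[1,1,2,4,4,6,6,6,7,8,8,8,8,9,9,10,11,12,12,12,13,14,14,18,26,26]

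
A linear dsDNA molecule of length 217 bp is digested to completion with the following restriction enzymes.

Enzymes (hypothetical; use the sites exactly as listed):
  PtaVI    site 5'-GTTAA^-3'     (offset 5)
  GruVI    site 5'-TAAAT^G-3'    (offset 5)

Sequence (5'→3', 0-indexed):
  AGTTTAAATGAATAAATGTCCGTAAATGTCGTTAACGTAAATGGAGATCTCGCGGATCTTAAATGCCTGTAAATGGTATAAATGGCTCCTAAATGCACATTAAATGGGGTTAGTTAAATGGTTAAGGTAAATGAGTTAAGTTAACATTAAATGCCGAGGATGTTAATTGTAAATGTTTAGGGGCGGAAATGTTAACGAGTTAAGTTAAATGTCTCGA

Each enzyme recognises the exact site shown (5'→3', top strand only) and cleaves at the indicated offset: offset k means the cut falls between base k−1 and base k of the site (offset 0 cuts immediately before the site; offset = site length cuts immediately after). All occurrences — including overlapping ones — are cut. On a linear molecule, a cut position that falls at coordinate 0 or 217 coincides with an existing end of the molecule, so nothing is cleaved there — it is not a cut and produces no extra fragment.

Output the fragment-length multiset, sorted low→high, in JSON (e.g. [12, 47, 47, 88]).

[2,2,5,5,6,7,7,7,7,8,8,8,8,8,9,9,10,10,11,11,12,14,21,22]

Site scan:
  PtaVI GTTAA/5: at [30, 112, 120, 134, 139, 161, 190, 198, 203] ⇒ [35, 117, 125, 139, 144, 166, 195, 203, 208]
  GruVI TAAATG/5: at [4, 12, 22, 37, 59, 69, 78, 89, 100, 114, 127, 147, 169, 205] ⇒ [9, 17, 27, 42, 64, 74, 83, 94, 105, 119, 132, 152, 174, 210]

All cut coordinates (distinct, sorted): [9, 17, 27, 35, 42, 64, 74, 83, 94, 105, 117, 119, 125, 132, 139, 144, 152, 166, 174, 195, 203, 208, 210]

Fragments:
  [0,9): 9 bp
  [9,17): 8 bp
  [17,27): 10 bp
  [27,35): 8 bp
  [35,42): 7 bp
  [42,64): 22 bp
  [64,74): 10 bp
  [74,83): 9 bp
  [83,94): 11 bp
  [94,105): 11 bp
  [105,117): 12 bp
  [117,119): 2 bp
  [119,125): 6 bp
  [125,132): 7 bp
  [132,139): 7 bp
  [139,144): 5 bp
  [144,152): 8 bp
  [152,166): 14 bp
  [166,174): 8 bp
  [174,195): 21 bp
  [195,203): 8 bp
  [203,208): 5 bp
  [208,210): 2 bp
  [210,217): 7 bp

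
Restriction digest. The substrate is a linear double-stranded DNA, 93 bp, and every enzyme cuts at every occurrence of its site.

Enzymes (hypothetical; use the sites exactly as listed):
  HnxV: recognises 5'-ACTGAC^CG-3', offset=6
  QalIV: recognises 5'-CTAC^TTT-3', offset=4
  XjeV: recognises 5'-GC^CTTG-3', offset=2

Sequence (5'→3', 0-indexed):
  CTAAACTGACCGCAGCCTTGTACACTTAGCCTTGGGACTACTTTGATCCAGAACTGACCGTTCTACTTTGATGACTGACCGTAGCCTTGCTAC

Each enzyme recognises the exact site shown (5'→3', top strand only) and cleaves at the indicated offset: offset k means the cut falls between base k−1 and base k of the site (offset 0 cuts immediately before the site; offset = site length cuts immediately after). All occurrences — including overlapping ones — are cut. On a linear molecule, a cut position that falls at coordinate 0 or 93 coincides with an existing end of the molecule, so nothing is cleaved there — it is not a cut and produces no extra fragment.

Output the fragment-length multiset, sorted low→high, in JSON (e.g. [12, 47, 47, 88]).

[6,6,8,8,10,11,13,14,17]

Scan for sites:
  HnxV ACTGACCG/6: at [4, 52, 73] ⇒ [10, 58, 79]
  QalIV CTACTTT/4: at [37, 62] ⇒ [41, 66]
  XjeV GCCTTG/2: at [14, 28, 83] ⇒ [16, 30, 85]

All cut coordinates (distinct, sorted): [10, 16, 30, 41, 58, 66, 79, 85]

Fragments:
  [0,10): 10 bp
  [10,16): 6 bp
  [16,30): 14 bp
  [30,41): 11 bp
  [41,58): 17 bp
  [58,66): 8 bp
  [66,79): 13 bp
  [79,85): 6 bp
  [85,93): 8 bp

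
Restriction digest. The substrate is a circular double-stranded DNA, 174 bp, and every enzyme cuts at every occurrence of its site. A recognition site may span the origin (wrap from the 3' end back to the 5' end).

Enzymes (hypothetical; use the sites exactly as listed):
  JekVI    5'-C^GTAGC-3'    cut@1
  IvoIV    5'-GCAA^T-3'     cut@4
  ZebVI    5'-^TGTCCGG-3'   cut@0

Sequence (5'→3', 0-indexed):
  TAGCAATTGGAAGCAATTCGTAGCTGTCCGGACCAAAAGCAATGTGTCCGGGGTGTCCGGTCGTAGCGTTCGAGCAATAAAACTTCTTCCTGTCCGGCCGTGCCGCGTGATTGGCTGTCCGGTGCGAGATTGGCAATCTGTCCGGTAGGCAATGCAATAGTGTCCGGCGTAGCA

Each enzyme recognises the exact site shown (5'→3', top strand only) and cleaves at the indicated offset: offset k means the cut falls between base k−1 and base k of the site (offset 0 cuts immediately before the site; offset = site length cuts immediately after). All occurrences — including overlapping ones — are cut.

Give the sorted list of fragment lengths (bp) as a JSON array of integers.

[2,2,3,3,5,5,8,9,9,10,12,13,14,15,18,21,25]

Scan for sites:
  JekVI CGTAGC/1: at [18, 61, 167] ⇒ [19, 62, 168]
  IvoIV GCAAT/4: at [2, 12, 38, 73, 132, 148, 153] ⇒ [6, 16, 42, 77, 136, 152, 157]
  ZebVI TGTCCGG/0: at [24, 44, 53, 90, 115, 138, 160] ⇒ [24, 44, 53, 90, 115, 138, 160]

All cut coordinates (distinct, sorted): [6, 16, 19, 24, 42, 44, 53, 62, 77, 90, 115, 136, 138, 152, 157, 160, 168]

Fragments:
  6→16: 10 bp
  16→19: 3 bp
  19→24: 5 bp
  24→42: 18 bp
  42→44: 2 bp
  44→53: 9 bp
  53→62: 9 bp
  62→77: 15 bp
  77→90: 13 bp
  90→115: 25 bp
  115→136: 21 bp
  136→138: 2 bp
  138→152: 14 bp
  152→157: 5 bp
  157→160: 3 bp
  160→168: 8 bp
  168→6 (wrap): 174-168+6 = 12 bp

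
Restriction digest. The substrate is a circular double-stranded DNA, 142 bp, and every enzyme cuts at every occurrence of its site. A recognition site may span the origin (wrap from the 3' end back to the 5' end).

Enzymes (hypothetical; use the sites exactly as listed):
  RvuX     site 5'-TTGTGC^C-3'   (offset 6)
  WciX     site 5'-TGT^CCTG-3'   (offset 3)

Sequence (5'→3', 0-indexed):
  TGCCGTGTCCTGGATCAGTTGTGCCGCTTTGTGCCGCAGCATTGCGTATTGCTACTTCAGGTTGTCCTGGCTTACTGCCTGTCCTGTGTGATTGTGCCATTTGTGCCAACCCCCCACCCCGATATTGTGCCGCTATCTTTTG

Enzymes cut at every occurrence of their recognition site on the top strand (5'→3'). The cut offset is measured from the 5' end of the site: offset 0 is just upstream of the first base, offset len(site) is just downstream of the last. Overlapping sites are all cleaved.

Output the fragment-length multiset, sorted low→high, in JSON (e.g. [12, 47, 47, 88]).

Site scan:
  RvuX TTGTGCC/6: at [18, 28, 91, 100, 124, 139] ⇒ [3, 24, 34, 97, 106, 130]
  WciX TGTCCTG/3: at [5, 62, 79] ⇒ [8, 65, 82]

All cut coordinates (distinct, sorted): [3, 8, 24, 34, 65, 82, 97, 106, 130]

Fragment lengths:
  3→8: 5 bp
  8→24: 16 bp
  24→34: 10 bp
  34→65: 31 bp
  65→82: 17 bp
  82→97: 15 bp
  97→106: 9 bp
  106→130: 24 bp
  130→3 (wrap): 142-130+3 = 15 bp

[5,9,10,15,15,16,17,24,31]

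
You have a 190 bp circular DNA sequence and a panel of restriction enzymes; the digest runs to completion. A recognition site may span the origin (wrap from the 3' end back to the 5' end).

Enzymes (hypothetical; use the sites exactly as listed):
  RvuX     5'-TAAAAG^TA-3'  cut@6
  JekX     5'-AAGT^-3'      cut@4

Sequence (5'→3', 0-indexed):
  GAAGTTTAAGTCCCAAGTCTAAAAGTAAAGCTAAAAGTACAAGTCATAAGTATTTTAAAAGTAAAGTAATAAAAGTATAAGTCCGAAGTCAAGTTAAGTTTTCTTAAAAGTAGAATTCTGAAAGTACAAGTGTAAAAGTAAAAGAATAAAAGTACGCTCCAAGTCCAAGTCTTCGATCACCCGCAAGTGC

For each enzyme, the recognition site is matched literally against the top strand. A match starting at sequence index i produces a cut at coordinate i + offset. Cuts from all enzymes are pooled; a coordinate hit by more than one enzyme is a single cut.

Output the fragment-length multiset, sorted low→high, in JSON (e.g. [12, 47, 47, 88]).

[1,1,1,1,1,1,1,5,5,5,6,6,6,6,6,7,7,7,7,7,7,8,10,11,11,11,13,14,18]

Per-enzyme occurrences:
  RvuX (TAAAAGTA, off=6): starts [19, 31, 55, 69, 104, 132, 146] → cuts [25, 37, 61, 75, 110, 138, 152]
  JekX (AAGT, off=4): starts [1, 7, 14, 22, 34, 40, 47, 58, 63, 72, 78, 85, 90, 95, 107, 121, 127, 135, 149, 160, 166, 184] → cuts [5, 11, 18, 26, 38, 44, 51, 62, 67, 76, 82, 89, 94, 99, 111, 125, 131, 139, 153, 164, 170, 188]

All cut coordinates (distinct, sorted): [5, 11, 18, 25, 26, 37, 38, 44, 51, 61, 62, 67, 75, 76, 82, 89, 94, 99, 110, 111, 125, 131, 138, 139, 152, 153, 164, 170, 188]

Fragments:
  5→11: 6 bp
  11→18: 7 bp
  18→25: 7 bp
  25→26: 1 bp
  26→37: 11 bp
  37→38: 1 bp
  38→44: 6 bp
  44→51: 7 bp
  51→61: 10 bp
  61→62: 1 bp
  62→67: 5 bp
  67→75: 8 bp
  75→76: 1 bp
  76→82: 6 bp
  82→89: 7 bp
  89→94: 5 bp
  94→99: 5 bp
  99→110: 11 bp
  110→111: 1 bp
  111→125: 14 bp
  125→131: 6 bp
  131→138: 7 bp
  138→139: 1 bp
  139→152: 13 bp
  152→153: 1 bp
  153→164: 11 bp
  164→170: 6 bp
  170→188: 18 bp
  188→5 (wrap): 190-188+5 = 7 bp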